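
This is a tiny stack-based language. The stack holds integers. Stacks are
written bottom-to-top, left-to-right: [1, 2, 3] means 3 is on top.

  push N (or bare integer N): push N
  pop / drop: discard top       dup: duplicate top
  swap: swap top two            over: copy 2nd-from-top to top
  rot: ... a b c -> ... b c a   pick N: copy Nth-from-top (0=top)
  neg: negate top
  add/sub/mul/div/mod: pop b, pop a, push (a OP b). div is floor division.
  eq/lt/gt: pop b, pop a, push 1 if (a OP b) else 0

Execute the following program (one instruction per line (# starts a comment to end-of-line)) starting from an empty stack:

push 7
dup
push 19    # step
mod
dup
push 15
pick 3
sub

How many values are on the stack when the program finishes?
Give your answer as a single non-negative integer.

After 'push 7': stack = [7] (depth 1)
After 'dup': stack = [7, 7] (depth 2)
After 'push 19': stack = [7, 7, 19] (depth 3)
After 'mod': stack = [7, 7] (depth 2)
After 'dup': stack = [7, 7, 7] (depth 3)
After 'push 15': stack = [7, 7, 7, 15] (depth 4)
After 'pick 3': stack = [7, 7, 7, 15, 7] (depth 5)
After 'sub': stack = [7, 7, 7, 8] (depth 4)

Answer: 4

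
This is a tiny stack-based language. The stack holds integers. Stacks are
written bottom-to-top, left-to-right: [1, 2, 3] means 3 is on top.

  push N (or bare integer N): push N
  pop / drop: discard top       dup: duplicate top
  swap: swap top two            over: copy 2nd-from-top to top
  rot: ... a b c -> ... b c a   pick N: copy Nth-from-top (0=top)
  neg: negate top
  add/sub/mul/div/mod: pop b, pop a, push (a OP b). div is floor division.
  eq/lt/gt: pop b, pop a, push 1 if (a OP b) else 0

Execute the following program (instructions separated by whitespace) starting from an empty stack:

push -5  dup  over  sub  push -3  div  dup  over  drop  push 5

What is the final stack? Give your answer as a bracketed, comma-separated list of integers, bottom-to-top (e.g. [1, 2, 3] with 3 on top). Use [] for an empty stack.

After 'push -5': [-5]
After 'dup': [-5, -5]
After 'over': [-5, -5, -5]
After 'sub': [-5, 0]
After 'push -3': [-5, 0, -3]
After 'div': [-5, 0]
After 'dup': [-5, 0, 0]
After 'over': [-5, 0, 0, 0]
After 'drop': [-5, 0, 0]
After 'push 5': [-5, 0, 0, 5]

Answer: [-5, 0, 0, 5]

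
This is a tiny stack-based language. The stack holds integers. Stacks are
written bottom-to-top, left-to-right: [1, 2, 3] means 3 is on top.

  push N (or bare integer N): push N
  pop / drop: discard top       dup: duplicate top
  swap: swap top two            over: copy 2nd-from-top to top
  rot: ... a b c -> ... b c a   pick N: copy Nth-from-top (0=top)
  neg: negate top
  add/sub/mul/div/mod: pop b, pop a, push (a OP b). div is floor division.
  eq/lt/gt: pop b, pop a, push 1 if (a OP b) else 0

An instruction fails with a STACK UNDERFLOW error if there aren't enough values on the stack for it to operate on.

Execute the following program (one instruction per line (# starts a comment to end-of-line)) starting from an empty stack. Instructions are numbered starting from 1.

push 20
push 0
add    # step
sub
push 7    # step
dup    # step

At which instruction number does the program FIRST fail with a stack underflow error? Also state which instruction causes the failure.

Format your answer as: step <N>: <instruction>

Answer: step 4: sub

Derivation:
Step 1 ('push 20'): stack = [20], depth = 1
Step 2 ('push 0'): stack = [20, 0], depth = 2
Step 3 ('add'): stack = [20], depth = 1
Step 4 ('sub'): needs 2 value(s) but depth is 1 — STACK UNDERFLOW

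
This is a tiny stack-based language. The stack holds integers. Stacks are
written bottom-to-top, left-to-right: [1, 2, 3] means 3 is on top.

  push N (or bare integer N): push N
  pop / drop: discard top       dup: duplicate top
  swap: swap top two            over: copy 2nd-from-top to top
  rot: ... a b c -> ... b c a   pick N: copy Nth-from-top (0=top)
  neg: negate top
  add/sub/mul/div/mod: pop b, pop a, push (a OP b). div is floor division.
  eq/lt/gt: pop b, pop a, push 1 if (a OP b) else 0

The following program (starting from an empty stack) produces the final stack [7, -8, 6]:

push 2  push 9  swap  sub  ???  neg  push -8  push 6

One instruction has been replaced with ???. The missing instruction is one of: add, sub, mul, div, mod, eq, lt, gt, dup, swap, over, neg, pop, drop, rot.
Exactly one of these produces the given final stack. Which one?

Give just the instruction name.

Stack before ???: [7]
Stack after ???:  [-7]
The instruction that transforms [7] -> [-7] is: neg

Answer: neg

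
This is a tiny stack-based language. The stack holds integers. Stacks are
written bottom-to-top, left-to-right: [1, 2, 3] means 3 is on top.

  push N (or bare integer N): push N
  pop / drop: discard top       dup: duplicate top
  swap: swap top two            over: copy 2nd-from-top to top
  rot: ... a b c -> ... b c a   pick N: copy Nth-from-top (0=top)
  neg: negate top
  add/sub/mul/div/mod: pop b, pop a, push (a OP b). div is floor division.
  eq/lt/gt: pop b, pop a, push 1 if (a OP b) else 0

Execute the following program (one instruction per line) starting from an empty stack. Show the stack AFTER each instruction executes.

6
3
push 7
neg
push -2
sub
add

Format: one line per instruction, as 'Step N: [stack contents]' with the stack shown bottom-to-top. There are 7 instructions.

Step 1: [6]
Step 2: [6, 3]
Step 3: [6, 3, 7]
Step 4: [6, 3, -7]
Step 5: [6, 3, -7, -2]
Step 6: [6, 3, -5]
Step 7: [6, -2]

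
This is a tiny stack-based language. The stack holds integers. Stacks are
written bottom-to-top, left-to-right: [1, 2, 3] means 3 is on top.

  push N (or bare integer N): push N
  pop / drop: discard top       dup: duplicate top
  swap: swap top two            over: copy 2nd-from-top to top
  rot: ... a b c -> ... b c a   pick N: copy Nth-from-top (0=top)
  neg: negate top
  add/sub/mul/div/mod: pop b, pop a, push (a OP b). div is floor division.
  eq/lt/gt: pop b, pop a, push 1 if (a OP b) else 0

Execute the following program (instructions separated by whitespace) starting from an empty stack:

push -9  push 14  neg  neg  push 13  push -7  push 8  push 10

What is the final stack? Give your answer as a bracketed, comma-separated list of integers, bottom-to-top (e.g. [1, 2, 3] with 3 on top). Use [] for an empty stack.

Answer: [-9, 14, 13, -7, 8, 10]

Derivation:
After 'push -9': [-9]
After 'push 14': [-9, 14]
After 'neg': [-9, -14]
After 'neg': [-9, 14]
After 'push 13': [-9, 14, 13]
After 'push -7': [-9, 14, 13, -7]
After 'push 8': [-9, 14, 13, -7, 8]
After 'push 10': [-9, 14, 13, -7, 8, 10]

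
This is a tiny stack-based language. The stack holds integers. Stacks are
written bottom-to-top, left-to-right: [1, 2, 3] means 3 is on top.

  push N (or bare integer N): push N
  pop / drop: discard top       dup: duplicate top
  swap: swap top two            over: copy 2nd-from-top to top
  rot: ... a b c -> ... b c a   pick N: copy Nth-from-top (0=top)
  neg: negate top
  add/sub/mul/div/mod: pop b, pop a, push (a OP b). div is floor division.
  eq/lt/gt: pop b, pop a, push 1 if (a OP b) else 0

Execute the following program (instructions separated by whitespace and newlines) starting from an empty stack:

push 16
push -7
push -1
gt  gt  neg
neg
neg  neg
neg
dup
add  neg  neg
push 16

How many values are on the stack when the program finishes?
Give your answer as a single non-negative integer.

Answer: 2

Derivation:
After 'push 16': stack = [16] (depth 1)
After 'push -7': stack = [16, -7] (depth 2)
After 'push -1': stack = [16, -7, -1] (depth 3)
After 'gt': stack = [16, 0] (depth 2)
After 'gt': stack = [1] (depth 1)
After 'neg': stack = [-1] (depth 1)
After 'neg': stack = [1] (depth 1)
After 'neg': stack = [-1] (depth 1)
After 'neg': stack = [1] (depth 1)
After 'neg': stack = [-1] (depth 1)
After 'dup': stack = [-1, -1] (depth 2)
After 'add': stack = [-2] (depth 1)
After 'neg': stack = [2] (depth 1)
After 'neg': stack = [-2] (depth 1)
After 'push 16': stack = [-2, 16] (depth 2)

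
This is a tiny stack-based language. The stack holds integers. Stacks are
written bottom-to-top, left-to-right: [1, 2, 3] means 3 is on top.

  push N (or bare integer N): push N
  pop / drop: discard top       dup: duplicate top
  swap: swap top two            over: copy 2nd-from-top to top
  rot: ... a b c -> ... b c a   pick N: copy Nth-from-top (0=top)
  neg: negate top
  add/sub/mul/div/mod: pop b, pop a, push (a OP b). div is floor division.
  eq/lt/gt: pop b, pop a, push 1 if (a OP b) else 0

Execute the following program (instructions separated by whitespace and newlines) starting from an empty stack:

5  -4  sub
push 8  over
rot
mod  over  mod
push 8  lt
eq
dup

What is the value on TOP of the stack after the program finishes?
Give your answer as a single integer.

After 'push 5': [5]
After 'push -4': [5, -4]
After 'sub': [9]
After 'push 8': [9, 8]
After 'over': [9, 8, 9]
After 'rot': [8, 9, 9]
After 'mod': [8, 0]
After 'over': [8, 0, 8]
After 'mod': [8, 0]
After 'push 8': [8, 0, 8]
After 'lt': [8, 1]
After 'eq': [0]
After 'dup': [0, 0]

Answer: 0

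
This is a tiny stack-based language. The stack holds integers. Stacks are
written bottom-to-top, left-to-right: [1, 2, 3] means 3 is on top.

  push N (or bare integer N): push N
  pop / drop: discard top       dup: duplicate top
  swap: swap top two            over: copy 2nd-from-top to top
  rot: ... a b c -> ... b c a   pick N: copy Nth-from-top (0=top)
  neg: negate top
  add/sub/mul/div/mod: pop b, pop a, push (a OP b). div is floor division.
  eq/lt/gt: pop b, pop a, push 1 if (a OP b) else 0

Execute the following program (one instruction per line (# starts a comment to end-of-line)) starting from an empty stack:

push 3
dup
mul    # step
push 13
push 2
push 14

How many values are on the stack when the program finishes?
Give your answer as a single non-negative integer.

After 'push 3': stack = [3] (depth 1)
After 'dup': stack = [3, 3] (depth 2)
After 'mul': stack = [9] (depth 1)
After 'push 13': stack = [9, 13] (depth 2)
After 'push 2': stack = [9, 13, 2] (depth 3)
After 'push 14': stack = [9, 13, 2, 14] (depth 4)

Answer: 4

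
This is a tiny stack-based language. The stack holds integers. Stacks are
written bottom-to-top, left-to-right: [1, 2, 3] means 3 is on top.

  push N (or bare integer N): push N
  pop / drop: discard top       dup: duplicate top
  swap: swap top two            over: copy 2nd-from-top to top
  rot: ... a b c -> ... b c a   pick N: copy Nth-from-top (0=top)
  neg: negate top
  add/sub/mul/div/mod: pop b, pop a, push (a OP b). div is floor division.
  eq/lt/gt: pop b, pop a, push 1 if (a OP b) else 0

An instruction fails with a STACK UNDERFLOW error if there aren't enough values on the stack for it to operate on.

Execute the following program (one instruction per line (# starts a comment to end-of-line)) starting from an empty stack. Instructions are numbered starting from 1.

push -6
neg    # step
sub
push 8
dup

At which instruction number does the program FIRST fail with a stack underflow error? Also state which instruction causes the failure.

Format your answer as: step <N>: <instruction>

Answer: step 3: sub

Derivation:
Step 1 ('push -6'): stack = [-6], depth = 1
Step 2 ('neg'): stack = [6], depth = 1
Step 3 ('sub'): needs 2 value(s) but depth is 1 — STACK UNDERFLOW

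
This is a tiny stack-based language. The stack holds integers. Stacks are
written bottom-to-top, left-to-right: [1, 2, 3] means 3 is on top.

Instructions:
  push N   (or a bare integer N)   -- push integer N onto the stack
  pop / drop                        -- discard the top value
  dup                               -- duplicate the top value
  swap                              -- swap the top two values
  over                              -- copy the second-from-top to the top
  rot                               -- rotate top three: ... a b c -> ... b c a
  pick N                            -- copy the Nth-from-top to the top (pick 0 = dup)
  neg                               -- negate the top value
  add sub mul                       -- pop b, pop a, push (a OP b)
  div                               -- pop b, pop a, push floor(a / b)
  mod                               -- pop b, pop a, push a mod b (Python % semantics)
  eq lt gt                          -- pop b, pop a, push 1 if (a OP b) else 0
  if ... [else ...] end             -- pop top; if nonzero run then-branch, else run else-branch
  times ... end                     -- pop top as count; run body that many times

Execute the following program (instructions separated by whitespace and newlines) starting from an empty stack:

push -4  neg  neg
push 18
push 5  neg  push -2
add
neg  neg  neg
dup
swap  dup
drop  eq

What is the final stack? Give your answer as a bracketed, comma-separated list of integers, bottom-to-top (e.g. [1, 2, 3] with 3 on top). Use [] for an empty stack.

After 'push -4': [-4]
After 'neg': [4]
After 'neg': [-4]
After 'push 18': [-4, 18]
After 'push 5': [-4, 18, 5]
After 'neg': [-4, 18, -5]
After 'push -2': [-4, 18, -5, -2]
After 'add': [-4, 18, -7]
After 'neg': [-4, 18, 7]
After 'neg': [-4, 18, -7]
After 'neg': [-4, 18, 7]
After 'dup': [-4, 18, 7, 7]
After 'swap': [-4, 18, 7, 7]
After 'dup': [-4, 18, 7, 7, 7]
After 'drop': [-4, 18, 7, 7]
After 'eq': [-4, 18, 1]

Answer: [-4, 18, 1]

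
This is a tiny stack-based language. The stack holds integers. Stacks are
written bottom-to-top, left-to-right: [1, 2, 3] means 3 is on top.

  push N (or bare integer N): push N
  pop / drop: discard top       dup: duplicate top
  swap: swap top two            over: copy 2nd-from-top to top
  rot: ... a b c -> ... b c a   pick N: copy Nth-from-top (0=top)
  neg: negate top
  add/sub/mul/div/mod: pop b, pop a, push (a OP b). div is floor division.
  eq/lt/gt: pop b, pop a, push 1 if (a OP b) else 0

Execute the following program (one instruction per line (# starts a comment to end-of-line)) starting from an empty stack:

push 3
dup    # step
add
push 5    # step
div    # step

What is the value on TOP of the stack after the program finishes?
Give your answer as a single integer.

After 'push 3': [3]
After 'dup': [3, 3]
After 'add': [6]
After 'push 5': [6, 5]
After 'div': [1]

Answer: 1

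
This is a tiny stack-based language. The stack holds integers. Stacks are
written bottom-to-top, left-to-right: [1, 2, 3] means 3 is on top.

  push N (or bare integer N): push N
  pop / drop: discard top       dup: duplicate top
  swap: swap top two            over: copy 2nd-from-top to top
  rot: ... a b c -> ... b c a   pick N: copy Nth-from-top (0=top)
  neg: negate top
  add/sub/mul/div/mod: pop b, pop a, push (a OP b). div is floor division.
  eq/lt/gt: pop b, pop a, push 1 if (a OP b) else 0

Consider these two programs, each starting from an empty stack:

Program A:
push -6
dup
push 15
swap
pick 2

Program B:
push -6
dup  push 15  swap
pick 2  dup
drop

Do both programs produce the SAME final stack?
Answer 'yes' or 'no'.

Program A trace:
  After 'push -6': [-6]
  After 'dup': [-6, -6]
  After 'push 15': [-6, -6, 15]
  After 'swap': [-6, 15, -6]
  After 'pick 2': [-6, 15, -6, -6]
Program A final stack: [-6, 15, -6, -6]

Program B trace:
  After 'push -6': [-6]
  After 'dup': [-6, -6]
  After 'push 15': [-6, -6, 15]
  After 'swap': [-6, 15, -6]
  After 'pick 2': [-6, 15, -6, -6]
  After 'dup': [-6, 15, -6, -6, -6]
  After 'drop': [-6, 15, -6, -6]
Program B final stack: [-6, 15, -6, -6]
Same: yes

Answer: yes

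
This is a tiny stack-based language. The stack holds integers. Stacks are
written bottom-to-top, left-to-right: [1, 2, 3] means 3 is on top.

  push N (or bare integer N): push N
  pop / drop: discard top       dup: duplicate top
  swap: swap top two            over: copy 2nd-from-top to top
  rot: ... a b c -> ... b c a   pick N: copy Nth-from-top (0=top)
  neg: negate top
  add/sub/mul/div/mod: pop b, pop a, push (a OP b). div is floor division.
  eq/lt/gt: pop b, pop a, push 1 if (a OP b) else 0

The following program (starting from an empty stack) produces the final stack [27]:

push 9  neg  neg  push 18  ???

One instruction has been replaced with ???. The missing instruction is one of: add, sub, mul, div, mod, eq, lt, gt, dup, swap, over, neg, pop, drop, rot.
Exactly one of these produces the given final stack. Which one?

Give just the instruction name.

Stack before ???: [9, 18]
Stack after ???:  [27]
The instruction that transforms [9, 18] -> [27] is: add

Answer: add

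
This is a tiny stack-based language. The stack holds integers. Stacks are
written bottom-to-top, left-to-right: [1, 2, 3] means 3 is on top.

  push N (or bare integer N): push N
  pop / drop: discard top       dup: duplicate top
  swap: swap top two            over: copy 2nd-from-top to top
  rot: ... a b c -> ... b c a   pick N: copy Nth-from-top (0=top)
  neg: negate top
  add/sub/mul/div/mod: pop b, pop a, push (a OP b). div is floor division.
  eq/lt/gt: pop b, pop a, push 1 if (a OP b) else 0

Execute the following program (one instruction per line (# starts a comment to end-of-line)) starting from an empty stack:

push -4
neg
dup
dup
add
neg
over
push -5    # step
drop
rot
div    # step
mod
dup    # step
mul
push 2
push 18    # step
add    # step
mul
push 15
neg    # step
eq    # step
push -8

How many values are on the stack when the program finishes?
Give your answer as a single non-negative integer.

Answer: 2

Derivation:
After 'push -4': stack = [-4] (depth 1)
After 'neg': stack = [4] (depth 1)
After 'dup': stack = [4, 4] (depth 2)
After 'dup': stack = [4, 4, 4] (depth 3)
After 'add': stack = [4, 8] (depth 2)
After 'neg': stack = [4, -8] (depth 2)
After 'over': stack = [4, -8, 4] (depth 3)
After 'push -5': stack = [4, -8, 4, -5] (depth 4)
After 'drop': stack = [4, -8, 4] (depth 3)
After 'rot': stack = [-8, 4, 4] (depth 3)
  ...
After 'dup': stack = [0, 0] (depth 2)
After 'mul': stack = [0] (depth 1)
After 'push 2': stack = [0, 2] (depth 2)
After 'push 18': stack = [0, 2, 18] (depth 3)
After 'add': stack = [0, 20] (depth 2)
After 'mul': stack = [0] (depth 1)
After 'push 15': stack = [0, 15] (depth 2)
After 'neg': stack = [0, -15] (depth 2)
After 'eq': stack = [0] (depth 1)
After 'push -8': stack = [0, -8] (depth 2)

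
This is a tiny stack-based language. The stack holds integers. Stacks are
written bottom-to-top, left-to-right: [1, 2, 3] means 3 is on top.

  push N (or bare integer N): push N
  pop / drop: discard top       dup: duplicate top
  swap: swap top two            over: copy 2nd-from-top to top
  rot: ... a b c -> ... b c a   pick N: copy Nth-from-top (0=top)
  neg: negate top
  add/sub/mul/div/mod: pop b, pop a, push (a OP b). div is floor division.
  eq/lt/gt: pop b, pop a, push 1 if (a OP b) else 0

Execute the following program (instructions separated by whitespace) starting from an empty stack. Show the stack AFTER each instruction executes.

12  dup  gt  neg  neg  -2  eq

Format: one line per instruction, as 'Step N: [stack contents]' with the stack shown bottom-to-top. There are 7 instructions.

Step 1: [12]
Step 2: [12, 12]
Step 3: [0]
Step 4: [0]
Step 5: [0]
Step 6: [0, -2]
Step 7: [0]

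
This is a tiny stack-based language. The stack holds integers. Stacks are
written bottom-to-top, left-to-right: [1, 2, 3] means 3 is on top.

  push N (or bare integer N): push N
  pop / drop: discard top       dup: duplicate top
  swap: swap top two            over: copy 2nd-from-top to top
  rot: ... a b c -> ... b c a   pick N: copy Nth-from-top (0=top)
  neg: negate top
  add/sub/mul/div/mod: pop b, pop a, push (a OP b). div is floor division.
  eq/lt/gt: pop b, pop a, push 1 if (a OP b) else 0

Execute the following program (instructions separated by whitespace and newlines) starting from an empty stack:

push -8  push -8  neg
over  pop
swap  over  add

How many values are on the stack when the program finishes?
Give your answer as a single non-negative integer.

Answer: 2

Derivation:
After 'push -8': stack = [-8] (depth 1)
After 'push -8': stack = [-8, -8] (depth 2)
After 'neg': stack = [-8, 8] (depth 2)
After 'over': stack = [-8, 8, -8] (depth 3)
After 'pop': stack = [-8, 8] (depth 2)
After 'swap': stack = [8, -8] (depth 2)
After 'over': stack = [8, -8, 8] (depth 3)
After 'add': stack = [8, 0] (depth 2)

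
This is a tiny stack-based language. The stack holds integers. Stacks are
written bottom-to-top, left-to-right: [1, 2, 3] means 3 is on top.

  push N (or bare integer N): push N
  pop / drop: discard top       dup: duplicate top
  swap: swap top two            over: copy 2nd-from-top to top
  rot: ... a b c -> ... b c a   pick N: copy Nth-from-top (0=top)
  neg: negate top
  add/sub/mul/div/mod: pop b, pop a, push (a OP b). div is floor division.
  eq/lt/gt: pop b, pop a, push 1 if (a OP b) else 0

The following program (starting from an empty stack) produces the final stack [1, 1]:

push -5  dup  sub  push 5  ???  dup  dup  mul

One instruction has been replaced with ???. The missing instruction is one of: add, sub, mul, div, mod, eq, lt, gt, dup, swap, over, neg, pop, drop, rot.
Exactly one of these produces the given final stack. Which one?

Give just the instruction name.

Stack before ???: [0, 5]
Stack after ???:  [1]
The instruction that transforms [0, 5] -> [1] is: lt

Answer: lt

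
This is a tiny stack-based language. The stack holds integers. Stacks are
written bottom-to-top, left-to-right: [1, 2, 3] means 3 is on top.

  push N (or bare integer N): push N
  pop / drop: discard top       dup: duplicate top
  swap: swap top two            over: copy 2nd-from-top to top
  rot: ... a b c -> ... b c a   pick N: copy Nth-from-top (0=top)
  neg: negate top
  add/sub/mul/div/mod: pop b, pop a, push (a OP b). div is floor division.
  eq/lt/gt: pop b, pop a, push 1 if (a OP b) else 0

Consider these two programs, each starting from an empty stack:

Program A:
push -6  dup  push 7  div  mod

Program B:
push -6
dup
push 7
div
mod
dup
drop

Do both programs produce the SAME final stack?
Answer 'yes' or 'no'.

Program A trace:
  After 'push -6': [-6]
  After 'dup': [-6, -6]
  After 'push 7': [-6, -6, 7]
  After 'div': [-6, -1]
  After 'mod': [0]
Program A final stack: [0]

Program B trace:
  After 'push -6': [-6]
  After 'dup': [-6, -6]
  After 'push 7': [-6, -6, 7]
  After 'div': [-6, -1]
  After 'mod': [0]
  After 'dup': [0, 0]
  After 'drop': [0]
Program B final stack: [0]
Same: yes

Answer: yes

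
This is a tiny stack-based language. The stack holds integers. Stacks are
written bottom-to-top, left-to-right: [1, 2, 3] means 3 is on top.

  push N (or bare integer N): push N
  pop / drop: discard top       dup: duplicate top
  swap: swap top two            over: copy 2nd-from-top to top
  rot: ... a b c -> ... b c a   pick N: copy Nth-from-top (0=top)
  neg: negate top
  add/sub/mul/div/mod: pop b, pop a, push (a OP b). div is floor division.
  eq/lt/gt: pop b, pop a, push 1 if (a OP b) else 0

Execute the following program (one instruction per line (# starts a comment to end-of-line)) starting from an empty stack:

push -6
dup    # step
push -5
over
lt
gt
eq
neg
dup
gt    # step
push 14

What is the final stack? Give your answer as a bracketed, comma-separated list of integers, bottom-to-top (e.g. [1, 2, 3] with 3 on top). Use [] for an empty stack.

Answer: [0, 14]

Derivation:
After 'push -6': [-6]
After 'dup': [-6, -6]
After 'push -5': [-6, -6, -5]
After 'over': [-6, -6, -5, -6]
After 'lt': [-6, -6, 0]
After 'gt': [-6, 0]
After 'eq': [0]
After 'neg': [0]
After 'dup': [0, 0]
After 'gt': [0]
After 'push 14': [0, 14]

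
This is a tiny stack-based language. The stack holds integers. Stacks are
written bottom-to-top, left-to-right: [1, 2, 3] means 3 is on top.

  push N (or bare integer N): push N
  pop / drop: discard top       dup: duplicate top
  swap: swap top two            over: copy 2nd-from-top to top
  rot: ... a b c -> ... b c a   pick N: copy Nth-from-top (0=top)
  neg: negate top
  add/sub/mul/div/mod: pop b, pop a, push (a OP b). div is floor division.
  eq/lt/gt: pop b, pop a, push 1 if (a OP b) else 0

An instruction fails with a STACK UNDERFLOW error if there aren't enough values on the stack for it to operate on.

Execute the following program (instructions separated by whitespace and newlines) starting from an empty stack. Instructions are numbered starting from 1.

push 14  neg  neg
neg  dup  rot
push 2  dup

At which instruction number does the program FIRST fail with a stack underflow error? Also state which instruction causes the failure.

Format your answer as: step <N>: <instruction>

Answer: step 6: rot

Derivation:
Step 1 ('push 14'): stack = [14], depth = 1
Step 2 ('neg'): stack = [-14], depth = 1
Step 3 ('neg'): stack = [14], depth = 1
Step 4 ('neg'): stack = [-14], depth = 1
Step 5 ('dup'): stack = [-14, -14], depth = 2
Step 6 ('rot'): needs 3 value(s) but depth is 2 — STACK UNDERFLOW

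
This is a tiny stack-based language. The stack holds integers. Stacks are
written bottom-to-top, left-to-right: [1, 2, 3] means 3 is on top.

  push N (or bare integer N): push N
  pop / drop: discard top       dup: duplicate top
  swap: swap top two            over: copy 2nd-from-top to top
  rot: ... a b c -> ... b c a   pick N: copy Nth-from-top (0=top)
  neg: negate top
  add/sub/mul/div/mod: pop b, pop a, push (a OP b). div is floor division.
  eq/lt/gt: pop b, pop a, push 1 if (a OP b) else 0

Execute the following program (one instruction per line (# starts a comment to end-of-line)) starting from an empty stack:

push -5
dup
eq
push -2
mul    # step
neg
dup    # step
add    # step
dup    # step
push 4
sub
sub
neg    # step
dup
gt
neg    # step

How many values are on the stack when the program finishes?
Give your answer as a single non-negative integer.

Answer: 1

Derivation:
After 'push -5': stack = [-5] (depth 1)
After 'dup': stack = [-5, -5] (depth 2)
After 'eq': stack = [1] (depth 1)
After 'push -2': stack = [1, -2] (depth 2)
After 'mul': stack = [-2] (depth 1)
After 'neg': stack = [2] (depth 1)
After 'dup': stack = [2, 2] (depth 2)
After 'add': stack = [4] (depth 1)
After 'dup': stack = [4, 4] (depth 2)
After 'push 4': stack = [4, 4, 4] (depth 3)
After 'sub': stack = [4, 0] (depth 2)
After 'sub': stack = [4] (depth 1)
After 'neg': stack = [-4] (depth 1)
After 'dup': stack = [-4, -4] (depth 2)
After 'gt': stack = [0] (depth 1)
After 'neg': stack = [0] (depth 1)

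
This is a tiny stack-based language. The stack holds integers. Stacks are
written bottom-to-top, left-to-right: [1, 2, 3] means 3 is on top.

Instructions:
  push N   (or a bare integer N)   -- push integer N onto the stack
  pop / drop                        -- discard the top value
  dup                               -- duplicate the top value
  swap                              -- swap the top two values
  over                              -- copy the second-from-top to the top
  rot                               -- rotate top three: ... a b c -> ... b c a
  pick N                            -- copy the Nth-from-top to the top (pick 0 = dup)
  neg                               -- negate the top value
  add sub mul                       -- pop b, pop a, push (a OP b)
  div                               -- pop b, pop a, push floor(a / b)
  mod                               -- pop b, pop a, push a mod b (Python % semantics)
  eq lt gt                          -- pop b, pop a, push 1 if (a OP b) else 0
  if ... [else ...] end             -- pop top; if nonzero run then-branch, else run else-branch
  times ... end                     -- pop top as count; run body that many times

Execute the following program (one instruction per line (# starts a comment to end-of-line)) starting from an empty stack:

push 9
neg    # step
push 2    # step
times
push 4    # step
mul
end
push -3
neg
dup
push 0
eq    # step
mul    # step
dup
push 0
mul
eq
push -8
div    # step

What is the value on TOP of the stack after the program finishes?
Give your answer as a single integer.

After 'push 9': [9]
After 'neg': [-9]
After 'push 2': [-9, 2]
After 'times': [-9]
After 'push 4': [-9, 4]
After 'mul': [-36]
After 'push 4': [-36, 4]
After 'mul': [-144]
After 'push -3': [-144, -3]
After 'neg': [-144, 3]
After 'dup': [-144, 3, 3]
After 'push 0': [-144, 3, 3, 0]
After 'eq': [-144, 3, 0]
After 'mul': [-144, 0]
After 'dup': [-144, 0, 0]
After 'push 0': [-144, 0, 0, 0]
After 'mul': [-144, 0, 0]
After 'eq': [-144, 1]
After 'push -8': [-144, 1, -8]
After 'div': [-144, -1]

Answer: -1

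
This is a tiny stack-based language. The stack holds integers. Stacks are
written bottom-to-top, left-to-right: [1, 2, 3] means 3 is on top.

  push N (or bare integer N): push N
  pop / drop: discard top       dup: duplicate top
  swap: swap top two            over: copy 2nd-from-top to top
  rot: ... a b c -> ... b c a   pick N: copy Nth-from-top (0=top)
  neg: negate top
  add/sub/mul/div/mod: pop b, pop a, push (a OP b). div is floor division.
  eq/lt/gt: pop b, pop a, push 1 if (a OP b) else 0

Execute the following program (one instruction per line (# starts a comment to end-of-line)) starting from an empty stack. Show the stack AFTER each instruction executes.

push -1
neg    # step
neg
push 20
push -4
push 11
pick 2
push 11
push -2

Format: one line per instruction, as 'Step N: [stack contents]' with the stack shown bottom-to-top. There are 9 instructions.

Step 1: [-1]
Step 2: [1]
Step 3: [-1]
Step 4: [-1, 20]
Step 5: [-1, 20, -4]
Step 6: [-1, 20, -4, 11]
Step 7: [-1, 20, -4, 11, 20]
Step 8: [-1, 20, -4, 11, 20, 11]
Step 9: [-1, 20, -4, 11, 20, 11, -2]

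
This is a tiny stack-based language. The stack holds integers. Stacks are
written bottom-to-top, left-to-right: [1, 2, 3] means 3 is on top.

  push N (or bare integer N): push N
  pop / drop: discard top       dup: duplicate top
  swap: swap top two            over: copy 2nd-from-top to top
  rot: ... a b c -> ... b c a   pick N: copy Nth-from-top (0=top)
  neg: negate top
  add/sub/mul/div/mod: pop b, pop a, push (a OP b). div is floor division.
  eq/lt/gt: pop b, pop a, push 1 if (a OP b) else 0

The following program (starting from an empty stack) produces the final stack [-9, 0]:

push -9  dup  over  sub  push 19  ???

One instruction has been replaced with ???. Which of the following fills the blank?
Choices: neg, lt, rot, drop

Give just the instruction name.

Stack before ???: [-9, 0, 19]
Stack after ???:  [-9, 0]
Checking each choice:
  neg: produces [-9, 0, -19]
  lt: produces [-9, 1]
  rot: produces [0, 19, -9]
  drop: MATCH


Answer: drop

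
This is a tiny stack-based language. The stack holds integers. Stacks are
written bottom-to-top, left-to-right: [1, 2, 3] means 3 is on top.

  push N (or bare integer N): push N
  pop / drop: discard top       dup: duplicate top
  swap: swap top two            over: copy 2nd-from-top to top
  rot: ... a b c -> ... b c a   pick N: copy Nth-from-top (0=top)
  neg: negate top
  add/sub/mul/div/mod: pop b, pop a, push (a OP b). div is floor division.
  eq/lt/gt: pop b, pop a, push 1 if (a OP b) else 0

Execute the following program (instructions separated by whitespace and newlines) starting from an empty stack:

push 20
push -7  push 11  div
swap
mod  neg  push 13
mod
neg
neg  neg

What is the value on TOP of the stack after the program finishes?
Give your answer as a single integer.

After 'push 20': [20]
After 'push -7': [20, -7]
After 'push 11': [20, -7, 11]
After 'div': [20, -1]
After 'swap': [-1, 20]
After 'mod': [19]
After 'neg': [-19]
After 'push 13': [-19, 13]
After 'mod': [7]
After 'neg': [-7]
After 'neg': [7]
After 'neg': [-7]

Answer: -7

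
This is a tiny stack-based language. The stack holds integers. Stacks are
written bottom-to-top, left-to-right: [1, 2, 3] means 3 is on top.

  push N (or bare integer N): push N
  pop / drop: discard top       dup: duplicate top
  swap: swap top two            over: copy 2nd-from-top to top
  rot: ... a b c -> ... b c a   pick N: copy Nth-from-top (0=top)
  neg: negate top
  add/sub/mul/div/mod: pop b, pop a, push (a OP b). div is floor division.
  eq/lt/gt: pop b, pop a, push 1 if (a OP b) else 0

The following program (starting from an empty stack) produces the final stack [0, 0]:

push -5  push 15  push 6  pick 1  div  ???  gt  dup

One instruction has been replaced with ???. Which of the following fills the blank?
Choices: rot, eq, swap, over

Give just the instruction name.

Stack before ???: [-5, 15, 0]
Stack after ???:  [-5, 0]
Checking each choice:
  rot: produces [15, 1, 1]
  eq: MATCH
  swap: produces [-5, 0, 0]
  over: produces [-5, 15, 0, 0]


Answer: eq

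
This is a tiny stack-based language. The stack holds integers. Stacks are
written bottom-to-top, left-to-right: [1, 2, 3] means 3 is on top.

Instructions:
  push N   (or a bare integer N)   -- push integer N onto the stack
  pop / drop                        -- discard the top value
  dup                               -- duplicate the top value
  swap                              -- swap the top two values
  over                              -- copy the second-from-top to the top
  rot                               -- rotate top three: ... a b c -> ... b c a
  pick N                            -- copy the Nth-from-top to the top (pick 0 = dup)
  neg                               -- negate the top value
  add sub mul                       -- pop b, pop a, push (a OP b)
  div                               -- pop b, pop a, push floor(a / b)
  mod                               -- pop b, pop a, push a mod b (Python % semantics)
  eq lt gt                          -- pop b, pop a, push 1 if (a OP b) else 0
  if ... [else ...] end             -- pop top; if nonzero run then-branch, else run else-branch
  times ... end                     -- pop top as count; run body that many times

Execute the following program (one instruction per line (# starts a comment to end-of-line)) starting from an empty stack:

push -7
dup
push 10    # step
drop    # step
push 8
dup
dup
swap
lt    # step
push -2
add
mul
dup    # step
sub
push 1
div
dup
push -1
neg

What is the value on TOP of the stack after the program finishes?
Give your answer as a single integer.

After 'push -7': [-7]
After 'dup': [-7, -7]
After 'push 10': [-7, -7, 10]
After 'drop': [-7, -7]
After 'push 8': [-7, -7, 8]
After 'dup': [-7, -7, 8, 8]
After 'dup': [-7, -7, 8, 8, 8]
After 'swap': [-7, -7, 8, 8, 8]
After 'lt': [-7, -7, 8, 0]
After 'push -2': [-7, -7, 8, 0, -2]
After 'add': [-7, -7, 8, -2]
After 'mul': [-7, -7, -16]
After 'dup': [-7, -7, -16, -16]
After 'sub': [-7, -7, 0]
After 'push 1': [-7, -7, 0, 1]
After 'div': [-7, -7, 0]
After 'dup': [-7, -7, 0, 0]
After 'push -1': [-7, -7, 0, 0, -1]
After 'neg': [-7, -7, 0, 0, 1]

Answer: 1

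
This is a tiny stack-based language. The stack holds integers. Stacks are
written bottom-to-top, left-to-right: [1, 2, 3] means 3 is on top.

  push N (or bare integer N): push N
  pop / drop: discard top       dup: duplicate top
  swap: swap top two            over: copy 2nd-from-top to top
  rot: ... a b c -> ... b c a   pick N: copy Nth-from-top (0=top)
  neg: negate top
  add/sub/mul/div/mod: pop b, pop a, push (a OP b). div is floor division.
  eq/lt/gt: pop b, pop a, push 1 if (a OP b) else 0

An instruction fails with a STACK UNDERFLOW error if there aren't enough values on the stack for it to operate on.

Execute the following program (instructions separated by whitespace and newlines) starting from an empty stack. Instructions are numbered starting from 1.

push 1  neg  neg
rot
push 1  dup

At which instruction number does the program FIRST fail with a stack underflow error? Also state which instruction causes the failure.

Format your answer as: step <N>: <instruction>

Answer: step 4: rot

Derivation:
Step 1 ('push 1'): stack = [1], depth = 1
Step 2 ('neg'): stack = [-1], depth = 1
Step 3 ('neg'): stack = [1], depth = 1
Step 4 ('rot'): needs 3 value(s) but depth is 1 — STACK UNDERFLOW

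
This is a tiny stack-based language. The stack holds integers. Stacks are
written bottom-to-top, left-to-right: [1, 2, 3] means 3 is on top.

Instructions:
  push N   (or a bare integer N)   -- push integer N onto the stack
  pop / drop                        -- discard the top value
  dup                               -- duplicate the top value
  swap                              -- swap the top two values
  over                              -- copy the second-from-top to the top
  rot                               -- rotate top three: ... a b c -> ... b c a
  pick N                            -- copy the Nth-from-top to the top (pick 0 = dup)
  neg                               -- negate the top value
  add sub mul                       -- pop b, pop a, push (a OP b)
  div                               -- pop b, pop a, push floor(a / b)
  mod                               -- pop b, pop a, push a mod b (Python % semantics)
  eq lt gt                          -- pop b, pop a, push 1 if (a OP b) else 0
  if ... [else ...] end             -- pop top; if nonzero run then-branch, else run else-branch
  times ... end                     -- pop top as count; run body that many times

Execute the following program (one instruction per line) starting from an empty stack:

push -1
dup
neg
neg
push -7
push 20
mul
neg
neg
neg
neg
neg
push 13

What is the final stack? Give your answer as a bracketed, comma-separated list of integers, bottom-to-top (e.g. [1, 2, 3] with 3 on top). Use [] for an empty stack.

After 'push -1': [-1]
After 'dup': [-1, -1]
After 'neg': [-1, 1]
After 'neg': [-1, -1]
After 'push -7': [-1, -1, -7]
After 'push 20': [-1, -1, -7, 20]
After 'mul': [-1, -1, -140]
After 'neg': [-1, -1, 140]
After 'neg': [-1, -1, -140]
After 'neg': [-1, -1, 140]
After 'neg': [-1, -1, -140]
After 'neg': [-1, -1, 140]
After 'push 13': [-1, -1, 140, 13]

Answer: [-1, -1, 140, 13]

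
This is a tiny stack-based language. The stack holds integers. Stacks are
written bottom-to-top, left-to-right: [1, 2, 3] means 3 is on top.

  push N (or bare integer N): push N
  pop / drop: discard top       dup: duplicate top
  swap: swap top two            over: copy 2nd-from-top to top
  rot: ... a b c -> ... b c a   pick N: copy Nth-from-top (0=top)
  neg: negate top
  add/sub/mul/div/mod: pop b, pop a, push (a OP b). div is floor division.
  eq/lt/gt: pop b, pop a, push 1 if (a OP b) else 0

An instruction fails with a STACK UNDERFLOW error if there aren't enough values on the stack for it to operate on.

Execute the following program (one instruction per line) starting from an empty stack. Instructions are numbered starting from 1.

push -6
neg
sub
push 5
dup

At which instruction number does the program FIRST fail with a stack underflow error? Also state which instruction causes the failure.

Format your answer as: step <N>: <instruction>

Step 1 ('push -6'): stack = [-6], depth = 1
Step 2 ('neg'): stack = [6], depth = 1
Step 3 ('sub'): needs 2 value(s) but depth is 1 — STACK UNDERFLOW

Answer: step 3: sub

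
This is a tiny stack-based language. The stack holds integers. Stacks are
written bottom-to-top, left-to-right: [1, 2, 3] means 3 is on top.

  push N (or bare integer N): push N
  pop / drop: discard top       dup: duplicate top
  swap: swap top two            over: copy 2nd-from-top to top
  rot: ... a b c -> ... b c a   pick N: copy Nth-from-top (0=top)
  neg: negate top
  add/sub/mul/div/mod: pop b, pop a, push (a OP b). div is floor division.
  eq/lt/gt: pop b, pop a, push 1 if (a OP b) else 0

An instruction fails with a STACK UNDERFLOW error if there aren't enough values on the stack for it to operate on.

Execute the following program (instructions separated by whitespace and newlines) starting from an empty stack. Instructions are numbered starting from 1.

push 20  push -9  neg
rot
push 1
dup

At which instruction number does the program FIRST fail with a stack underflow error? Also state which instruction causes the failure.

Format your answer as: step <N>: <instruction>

Step 1 ('push 20'): stack = [20], depth = 1
Step 2 ('push -9'): stack = [20, -9], depth = 2
Step 3 ('neg'): stack = [20, 9], depth = 2
Step 4 ('rot'): needs 3 value(s) but depth is 2 — STACK UNDERFLOW

Answer: step 4: rot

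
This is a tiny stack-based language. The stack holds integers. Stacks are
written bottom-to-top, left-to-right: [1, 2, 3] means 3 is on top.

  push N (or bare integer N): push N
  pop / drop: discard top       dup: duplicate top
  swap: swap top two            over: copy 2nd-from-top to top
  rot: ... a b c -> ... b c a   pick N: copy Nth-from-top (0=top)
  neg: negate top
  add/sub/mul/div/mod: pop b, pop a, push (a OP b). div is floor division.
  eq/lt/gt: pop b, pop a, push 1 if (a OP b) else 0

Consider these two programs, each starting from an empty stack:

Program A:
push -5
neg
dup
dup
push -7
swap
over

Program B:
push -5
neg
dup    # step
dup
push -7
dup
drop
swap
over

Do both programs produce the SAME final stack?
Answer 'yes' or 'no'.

Program A trace:
  After 'push -5': [-5]
  After 'neg': [5]
  After 'dup': [5, 5]
  After 'dup': [5, 5, 5]
  After 'push -7': [5, 5, 5, -7]
  After 'swap': [5, 5, -7, 5]
  After 'over': [5, 5, -7, 5, -7]
Program A final stack: [5, 5, -7, 5, -7]

Program B trace:
  After 'push -5': [-5]
  After 'neg': [5]
  After 'dup': [5, 5]
  After 'dup': [5, 5, 5]
  After 'push -7': [5, 5, 5, -7]
  After 'dup': [5, 5, 5, -7, -7]
  After 'drop': [5, 5, 5, -7]
  After 'swap': [5, 5, -7, 5]
  After 'over': [5, 5, -7, 5, -7]
Program B final stack: [5, 5, -7, 5, -7]
Same: yes

Answer: yes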